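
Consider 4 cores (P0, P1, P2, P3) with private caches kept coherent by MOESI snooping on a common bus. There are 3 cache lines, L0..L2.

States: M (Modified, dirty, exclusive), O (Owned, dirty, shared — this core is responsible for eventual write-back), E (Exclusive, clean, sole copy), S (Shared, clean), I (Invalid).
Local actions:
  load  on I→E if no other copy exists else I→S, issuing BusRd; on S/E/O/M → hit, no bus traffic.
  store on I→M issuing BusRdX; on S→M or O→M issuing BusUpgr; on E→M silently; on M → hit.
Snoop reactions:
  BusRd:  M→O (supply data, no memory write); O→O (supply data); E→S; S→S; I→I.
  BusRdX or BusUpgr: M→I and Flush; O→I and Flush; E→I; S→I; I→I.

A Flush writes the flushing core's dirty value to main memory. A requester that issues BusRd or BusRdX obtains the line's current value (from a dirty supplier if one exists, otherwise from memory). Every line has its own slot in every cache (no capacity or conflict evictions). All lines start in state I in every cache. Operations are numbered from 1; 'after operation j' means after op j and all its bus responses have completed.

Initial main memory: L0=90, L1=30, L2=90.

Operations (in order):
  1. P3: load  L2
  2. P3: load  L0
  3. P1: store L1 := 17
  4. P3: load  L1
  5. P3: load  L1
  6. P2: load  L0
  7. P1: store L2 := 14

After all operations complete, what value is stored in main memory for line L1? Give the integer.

memory[L1] = 30

  op1 P3: load  L2 → I/I/I/E on L2; bus BusRd; mem=90
  op2 P3: load  L0 → I/I/I/E on L0; bus BusRd; mem=90
  op3 P1: store L1 := 17 → I/M/I/I on L1; bus BusRdX; mem=30
  op4 P3: load  L1 → I/O/I/S on L1; bus BusRd; mem=30
  op5 P3: load  L1 → I/O/I/S on L1; bus (none); mem=30
  op6 P2: load  L0 → I/I/S/S on L0; bus BusRd; mem=90
  op7 P1: store L2 := 14 → I/M/I/I on L2; bus BusRdX; mem=90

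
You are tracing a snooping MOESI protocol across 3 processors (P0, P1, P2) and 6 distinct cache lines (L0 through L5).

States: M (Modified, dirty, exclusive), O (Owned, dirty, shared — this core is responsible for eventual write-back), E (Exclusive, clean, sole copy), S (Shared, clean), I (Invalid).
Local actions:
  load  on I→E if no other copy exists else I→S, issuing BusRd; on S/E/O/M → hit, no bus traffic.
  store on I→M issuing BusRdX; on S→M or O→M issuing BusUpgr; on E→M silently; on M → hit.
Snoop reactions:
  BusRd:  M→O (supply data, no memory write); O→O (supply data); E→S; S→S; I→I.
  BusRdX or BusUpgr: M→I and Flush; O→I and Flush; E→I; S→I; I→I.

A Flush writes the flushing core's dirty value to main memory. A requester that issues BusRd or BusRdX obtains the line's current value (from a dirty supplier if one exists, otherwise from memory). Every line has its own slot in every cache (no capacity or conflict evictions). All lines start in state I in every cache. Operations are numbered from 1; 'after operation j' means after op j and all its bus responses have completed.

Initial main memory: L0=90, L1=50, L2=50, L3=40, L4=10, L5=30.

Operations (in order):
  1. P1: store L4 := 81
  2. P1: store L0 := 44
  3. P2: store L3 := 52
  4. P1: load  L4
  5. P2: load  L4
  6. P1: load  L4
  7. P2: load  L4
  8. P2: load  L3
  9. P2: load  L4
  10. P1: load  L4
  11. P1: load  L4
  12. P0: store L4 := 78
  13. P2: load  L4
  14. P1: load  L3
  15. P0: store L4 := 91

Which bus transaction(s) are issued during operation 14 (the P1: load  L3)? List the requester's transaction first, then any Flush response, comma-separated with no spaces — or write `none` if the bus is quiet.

step 1: P1: store L4 := 81  ⟶  IMI  (L4)  txn=BusRdX  M[L4]=10
step 2: P1: store L0 := 44  ⟶  IMI  (L0)  txn=BusRdX  M[L0]=90
step 3: P2: store L3 := 52  ⟶  IIM  (L3)  txn=BusRdX  M[L3]=40
step 4: P1: load  L4  ⟶  IMI  (L4)  txn=∅  M[L4]=10
step 5: P2: load  L4  ⟶  IOS  (L4)  txn=BusRd  M[L4]=10
step 6: P1: load  L4  ⟶  IOS  (L4)  txn=∅  M[L4]=10
step 7: P2: load  L4  ⟶  IOS  (L4)  txn=∅  M[L4]=10
step 8: P2: load  L3  ⟶  IIM  (L3)  txn=∅  M[L3]=40
step 9: P2: load  L4  ⟶  IOS  (L4)  txn=∅  M[L4]=10
step 10: P1: load  L4  ⟶  IOS  (L4)  txn=∅  M[L4]=10
step 11: P1: load  L4  ⟶  IOS  (L4)  txn=∅  M[L4]=10
step 12: P0: store L4 := 78  ⟶  MII  (L4)  txn=BusRdX+Flush  M[L4]=81
step 13: P2: load  L4  ⟶  OIS  (L4)  txn=BusRd  M[L4]=81
step 14: P1: load  L3  ⟶  ISO  (L3)  txn=BusRd  M[L3]=40
step 15: P0: store L4 := 91  ⟶  MII  (L4)  txn=BusUpgr  M[L4]=81

bus = BusRd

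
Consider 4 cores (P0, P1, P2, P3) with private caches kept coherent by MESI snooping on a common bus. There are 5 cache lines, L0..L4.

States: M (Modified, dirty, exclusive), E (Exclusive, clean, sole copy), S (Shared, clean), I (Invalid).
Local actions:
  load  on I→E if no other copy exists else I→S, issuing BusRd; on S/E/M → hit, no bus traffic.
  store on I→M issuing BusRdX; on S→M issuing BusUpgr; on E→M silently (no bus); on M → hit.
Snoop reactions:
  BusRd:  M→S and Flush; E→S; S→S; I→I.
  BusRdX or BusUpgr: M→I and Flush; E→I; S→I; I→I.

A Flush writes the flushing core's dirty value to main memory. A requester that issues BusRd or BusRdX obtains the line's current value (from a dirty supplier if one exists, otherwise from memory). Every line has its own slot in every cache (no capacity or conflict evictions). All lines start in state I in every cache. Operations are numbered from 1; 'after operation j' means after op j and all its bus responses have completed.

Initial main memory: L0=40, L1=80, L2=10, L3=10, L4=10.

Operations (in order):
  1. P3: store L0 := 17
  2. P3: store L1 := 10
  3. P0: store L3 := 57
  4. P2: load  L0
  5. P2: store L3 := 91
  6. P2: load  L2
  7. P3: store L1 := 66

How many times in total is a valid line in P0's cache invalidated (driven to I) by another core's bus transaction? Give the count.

[1] P3: store L0 := 17 | P0:I, P1:I, P2:I, P3:M(17) | bus: BusRdX
[2] P3: store L1 := 10 | P0:I, P1:I, P2:I, P3:M(10) | bus: BusRdX
[3] P0: store L3 := 57 | P0:M(57), P1:I, P2:I, P3:I | bus: BusRdX
[4] P2: load  L0 | P0:I, P1:I, P2:S(17), P3:S(17) | bus: BusRd,Flush
[5] P2: store L3 := 91 | P0:I, P1:I, P2:M(91), P3:I | bus: BusRdX,Flush
[6] P2: load  L2 | P0:I, P1:I, P2:E(10), P3:I | bus: BusRd
[7] P3: store L1 := 66 | P0:I, P1:I, P2:I, P3:M(66) | bus: none

invalidations = 1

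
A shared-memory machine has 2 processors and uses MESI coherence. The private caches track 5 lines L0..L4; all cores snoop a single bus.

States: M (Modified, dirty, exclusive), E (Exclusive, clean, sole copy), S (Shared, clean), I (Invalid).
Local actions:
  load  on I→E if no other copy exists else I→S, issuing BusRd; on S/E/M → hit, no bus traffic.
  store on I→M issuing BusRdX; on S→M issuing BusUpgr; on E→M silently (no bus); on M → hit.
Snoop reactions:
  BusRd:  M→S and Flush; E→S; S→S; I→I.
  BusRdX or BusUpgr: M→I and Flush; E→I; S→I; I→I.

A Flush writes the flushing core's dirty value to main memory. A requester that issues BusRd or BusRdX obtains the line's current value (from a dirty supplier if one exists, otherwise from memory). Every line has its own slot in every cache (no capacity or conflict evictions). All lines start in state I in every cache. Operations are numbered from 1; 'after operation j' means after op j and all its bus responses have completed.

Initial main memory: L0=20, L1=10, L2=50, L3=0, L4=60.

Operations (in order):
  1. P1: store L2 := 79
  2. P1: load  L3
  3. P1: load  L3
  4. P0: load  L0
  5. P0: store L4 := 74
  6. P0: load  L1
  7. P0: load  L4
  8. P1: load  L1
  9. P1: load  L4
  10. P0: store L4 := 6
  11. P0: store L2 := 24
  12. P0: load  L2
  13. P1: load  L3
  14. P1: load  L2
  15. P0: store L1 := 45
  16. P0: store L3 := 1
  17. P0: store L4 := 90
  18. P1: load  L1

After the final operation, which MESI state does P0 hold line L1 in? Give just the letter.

  op1 P1: store L2 := 79 → I/M on L2; bus BusRdX; mem=50
  op2 P1: load  L3 → I/E on L3; bus BusRd; mem=0
  op3 P1: load  L3 → I/E on L3; bus (none); mem=0
  op4 P0: load  L0 → E/I on L0; bus BusRd; mem=20
  op5 P0: store L4 := 74 → M/I on L4; bus BusRdX; mem=60
  op6 P0: load  L1 → E/I on L1; bus BusRd; mem=10
  op7 P0: load  L4 → M/I on L4; bus (none); mem=60
  op8 P1: load  L1 → S/S on L1; bus BusRd; mem=10
  op9 P1: load  L4 → S/S on L4; bus BusRd Flush; mem=74
  op10 P0: store L4 := 6 → M/I on L4; bus BusUpgr; mem=74
  op11 P0: store L2 := 24 → M/I on L2; bus BusRdX Flush; mem=79
  op12 P0: load  L2 → M/I on L2; bus (none); mem=79
  op13 P1: load  L3 → I/E on L3; bus (none); mem=0
  op14 P1: load  L2 → S/S on L2; bus BusRd Flush; mem=24
  op15 P0: store L1 := 45 → M/I on L1; bus BusUpgr; mem=10
  op16 P0: store L3 := 1 → M/I on L3; bus BusRdX; mem=0
  op17 P0: store L4 := 90 → M/I on L4; bus (none); mem=74
  op18 P1: load  L1 → S/S on L1; bus BusRd Flush; mem=45

state = S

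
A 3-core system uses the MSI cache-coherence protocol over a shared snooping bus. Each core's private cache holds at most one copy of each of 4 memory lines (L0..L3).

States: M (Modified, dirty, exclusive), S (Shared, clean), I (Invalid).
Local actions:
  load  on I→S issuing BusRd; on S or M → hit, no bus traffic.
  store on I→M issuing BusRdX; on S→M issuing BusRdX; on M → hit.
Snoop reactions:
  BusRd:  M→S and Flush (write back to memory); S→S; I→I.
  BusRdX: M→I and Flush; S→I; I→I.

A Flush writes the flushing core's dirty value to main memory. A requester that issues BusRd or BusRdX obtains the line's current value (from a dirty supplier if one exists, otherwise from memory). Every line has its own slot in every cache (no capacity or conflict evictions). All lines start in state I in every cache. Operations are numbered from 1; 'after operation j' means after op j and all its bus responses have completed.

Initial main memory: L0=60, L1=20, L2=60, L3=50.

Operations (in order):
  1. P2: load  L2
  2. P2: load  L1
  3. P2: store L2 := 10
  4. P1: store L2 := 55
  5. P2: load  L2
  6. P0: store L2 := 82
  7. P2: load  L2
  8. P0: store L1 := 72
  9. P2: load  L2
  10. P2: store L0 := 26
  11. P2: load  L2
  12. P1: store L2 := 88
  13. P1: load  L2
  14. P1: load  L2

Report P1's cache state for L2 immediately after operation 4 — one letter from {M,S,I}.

state = M

1. P2: load  L2  bus=[BusRd]  L2: P0=I P1=I P2=S  mem[L2]=60
2. P2: load  L1  bus=[BusRd]  L1: P0=I P1=I P2=S  mem[L1]=20
3. P2: store L2 := 10  bus=[BusRdX]  L2: P0=I P1=I P2=M  mem[L2]=60
4. P1: store L2 := 55  bus=[BusRdX,Flush]  L2: P0=I P1=M P2=I  mem[L2]=10
5. P2: load  L2  bus=[BusRd,Flush]  L2: P0=I P1=S P2=S  mem[L2]=55
6. P0: store L2 := 82  bus=[BusRdX]  L2: P0=M P1=I P2=I  mem[L2]=55
7. P2: load  L2  bus=[BusRd,Flush]  L2: P0=S P1=I P2=S  mem[L2]=82
8. P0: store L1 := 72  bus=[BusRdX]  L1: P0=M P1=I P2=I  mem[L1]=20
9. P2: load  L2  bus=[-]  L2: P0=S P1=I P2=S  mem[L2]=82
10. P2: store L0 := 26  bus=[BusRdX]  L0: P0=I P1=I P2=M  mem[L0]=60
11. P2: load  L2  bus=[-]  L2: P0=S P1=I P2=S  mem[L2]=82
12. P1: store L2 := 88  bus=[BusRdX]  L2: P0=I P1=M P2=I  mem[L2]=82
13. P1: load  L2  bus=[-]  L2: P0=I P1=M P2=I  mem[L2]=82
14. P1: load  L2  bus=[-]  L2: P0=I P1=M P2=I  mem[L2]=82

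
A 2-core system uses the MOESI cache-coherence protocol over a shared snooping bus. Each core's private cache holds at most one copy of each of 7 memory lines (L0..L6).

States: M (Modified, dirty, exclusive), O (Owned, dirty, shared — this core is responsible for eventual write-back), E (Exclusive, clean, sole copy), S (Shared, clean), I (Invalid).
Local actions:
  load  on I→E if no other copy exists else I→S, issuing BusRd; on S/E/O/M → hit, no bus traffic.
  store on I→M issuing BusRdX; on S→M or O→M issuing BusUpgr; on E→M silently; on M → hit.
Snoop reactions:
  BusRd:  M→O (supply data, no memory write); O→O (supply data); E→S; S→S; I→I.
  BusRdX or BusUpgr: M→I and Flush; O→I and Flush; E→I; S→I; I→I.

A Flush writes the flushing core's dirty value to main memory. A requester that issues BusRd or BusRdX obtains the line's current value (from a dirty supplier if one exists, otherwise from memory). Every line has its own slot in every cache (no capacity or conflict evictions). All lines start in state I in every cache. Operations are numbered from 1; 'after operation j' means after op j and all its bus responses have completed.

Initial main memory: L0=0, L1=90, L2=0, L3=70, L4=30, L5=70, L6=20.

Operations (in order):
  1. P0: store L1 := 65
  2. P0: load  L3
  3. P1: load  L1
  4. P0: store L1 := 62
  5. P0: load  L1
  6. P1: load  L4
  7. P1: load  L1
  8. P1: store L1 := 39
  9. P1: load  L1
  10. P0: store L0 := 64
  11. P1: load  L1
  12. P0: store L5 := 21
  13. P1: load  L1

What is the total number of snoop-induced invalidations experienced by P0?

invalidations = 1

1. P0: store L1 := 65  bus=[BusRdX]  L1: P0=M P1=I  mem[L1]=90
2. P0: load  L3  bus=[BusRd]  L3: P0=E P1=I  mem[L3]=70
3. P1: load  L1  bus=[BusRd]  L1: P0=O P1=S  mem[L1]=90
4. P0: store L1 := 62  bus=[BusUpgr]  L1: P0=M P1=I  mem[L1]=90
5. P0: load  L1  bus=[-]  L1: P0=M P1=I  mem[L1]=90
6. P1: load  L4  bus=[BusRd]  L4: P0=I P1=E  mem[L4]=30
7. P1: load  L1  bus=[BusRd]  L1: P0=O P1=S  mem[L1]=90
8. P1: store L1 := 39  bus=[BusUpgr,Flush]  L1: P0=I P1=M  mem[L1]=62
9. P1: load  L1  bus=[-]  L1: P0=I P1=M  mem[L1]=62
10. P0: store L0 := 64  bus=[BusRdX]  L0: P0=M P1=I  mem[L0]=0
11. P1: load  L1  bus=[-]  L1: P0=I P1=M  mem[L1]=62
12. P0: store L5 := 21  bus=[BusRdX]  L5: P0=M P1=I  mem[L5]=70
13. P1: load  L1  bus=[-]  L1: P0=I P1=M  mem[L1]=62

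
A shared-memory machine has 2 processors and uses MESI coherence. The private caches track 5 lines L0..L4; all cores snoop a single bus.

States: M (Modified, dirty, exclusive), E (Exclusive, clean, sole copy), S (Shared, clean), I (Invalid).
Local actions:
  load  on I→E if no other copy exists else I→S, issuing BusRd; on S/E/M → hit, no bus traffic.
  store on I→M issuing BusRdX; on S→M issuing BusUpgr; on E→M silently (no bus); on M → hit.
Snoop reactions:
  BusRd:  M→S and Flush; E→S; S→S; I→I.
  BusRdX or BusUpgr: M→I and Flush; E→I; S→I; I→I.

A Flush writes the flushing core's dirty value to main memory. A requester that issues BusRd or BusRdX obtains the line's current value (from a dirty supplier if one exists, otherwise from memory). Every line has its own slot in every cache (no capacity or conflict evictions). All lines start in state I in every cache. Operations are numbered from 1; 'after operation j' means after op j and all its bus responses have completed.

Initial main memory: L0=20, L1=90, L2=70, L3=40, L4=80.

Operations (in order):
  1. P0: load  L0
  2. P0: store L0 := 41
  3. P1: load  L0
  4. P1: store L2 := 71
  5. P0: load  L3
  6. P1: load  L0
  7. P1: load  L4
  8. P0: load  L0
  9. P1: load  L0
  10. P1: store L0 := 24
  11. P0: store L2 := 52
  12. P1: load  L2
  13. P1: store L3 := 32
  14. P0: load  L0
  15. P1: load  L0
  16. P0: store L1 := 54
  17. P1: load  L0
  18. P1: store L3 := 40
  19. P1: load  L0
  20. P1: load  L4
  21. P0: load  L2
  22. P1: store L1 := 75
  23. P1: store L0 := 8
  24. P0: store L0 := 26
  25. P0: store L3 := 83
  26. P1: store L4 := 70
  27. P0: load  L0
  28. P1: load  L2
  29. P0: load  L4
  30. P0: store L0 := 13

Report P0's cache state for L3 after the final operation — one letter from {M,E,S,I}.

  op1 P0: load  L0 → E/I on L0; bus BusRd; mem=20
  op2 P0: store L0 := 41 → M/I on L0; bus (none); mem=20
  op3 P1: load  L0 → S/S on L0; bus BusRd Flush; mem=41
  op4 P1: store L2 := 71 → I/M on L2; bus BusRdX; mem=70
  op5 P0: load  L3 → E/I on L3; bus BusRd; mem=40
  op6 P1: load  L0 → S/S on L0; bus (none); mem=41
  op7 P1: load  L4 → I/E on L4; bus BusRd; mem=80
  op8 P0: load  L0 → S/S on L0; bus (none); mem=41
  op9 P1: load  L0 → S/S on L0; bus (none); mem=41
  op10 P1: store L0 := 24 → I/M on L0; bus BusUpgr; mem=41
  op11 P0: store L2 := 52 → M/I on L2; bus BusRdX Flush; mem=71
  op12 P1: load  L2 → S/S on L2; bus BusRd Flush; mem=52
  op13 P1: store L3 := 32 → I/M on L3; bus BusRdX; mem=40
  op14 P0: load  L0 → S/S on L0; bus BusRd Flush; mem=24
  op15 P1: load  L0 → S/S on L0; bus (none); mem=24
  op16 P0: store L1 := 54 → M/I on L1; bus BusRdX; mem=90
  op17 P1: load  L0 → S/S on L0; bus (none); mem=24
  op18 P1: store L3 := 40 → I/M on L3; bus (none); mem=40
  op19 P1: load  L0 → S/S on L0; bus (none); mem=24
  op20 P1: load  L4 → I/E on L4; bus (none); mem=80
  op21 P0: load  L2 → S/S on L2; bus (none); mem=52
  op22 P1: store L1 := 75 → I/M on L1; bus BusRdX Flush; mem=54
  op23 P1: store L0 := 8 → I/M on L0; bus BusUpgr; mem=24
  op24 P0: store L0 := 26 → M/I on L0; bus BusRdX Flush; mem=8
  op25 P0: store L3 := 83 → M/I on L3; bus BusRdX Flush; mem=40
  op26 P1: store L4 := 70 → I/M on L4; bus (none); mem=80
  op27 P0: load  L0 → M/I on L0; bus (none); mem=8
  op28 P1: load  L2 → S/S on L2; bus (none); mem=52
  op29 P0: load  L4 → S/S on L4; bus BusRd Flush; mem=70
  op30 P0: store L0 := 13 → M/I on L0; bus (none); mem=8

state = M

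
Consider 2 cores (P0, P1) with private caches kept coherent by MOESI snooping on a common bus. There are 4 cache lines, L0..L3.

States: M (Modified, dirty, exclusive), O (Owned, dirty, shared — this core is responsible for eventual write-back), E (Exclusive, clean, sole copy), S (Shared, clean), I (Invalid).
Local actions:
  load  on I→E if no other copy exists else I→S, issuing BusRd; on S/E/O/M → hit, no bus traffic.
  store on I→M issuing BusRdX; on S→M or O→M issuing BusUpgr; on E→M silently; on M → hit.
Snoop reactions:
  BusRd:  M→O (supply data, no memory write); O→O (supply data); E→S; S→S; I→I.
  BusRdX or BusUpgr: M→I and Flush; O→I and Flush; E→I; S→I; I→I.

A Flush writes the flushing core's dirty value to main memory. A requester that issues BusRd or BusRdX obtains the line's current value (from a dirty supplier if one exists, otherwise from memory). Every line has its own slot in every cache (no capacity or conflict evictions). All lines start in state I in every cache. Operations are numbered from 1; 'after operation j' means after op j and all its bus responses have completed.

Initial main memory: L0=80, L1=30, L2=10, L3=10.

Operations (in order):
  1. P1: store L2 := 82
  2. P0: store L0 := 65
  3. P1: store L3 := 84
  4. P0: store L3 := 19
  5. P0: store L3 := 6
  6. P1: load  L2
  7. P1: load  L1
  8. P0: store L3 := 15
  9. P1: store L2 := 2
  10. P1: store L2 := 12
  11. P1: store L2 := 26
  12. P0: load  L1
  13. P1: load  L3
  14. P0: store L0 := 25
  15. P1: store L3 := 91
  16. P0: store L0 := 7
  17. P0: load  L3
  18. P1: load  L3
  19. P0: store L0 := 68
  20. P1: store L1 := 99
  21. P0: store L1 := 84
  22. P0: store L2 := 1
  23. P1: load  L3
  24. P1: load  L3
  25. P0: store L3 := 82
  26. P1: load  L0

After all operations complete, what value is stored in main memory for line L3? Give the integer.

1. P1: store L2 := 82  bus=[BusRdX]  L2: P0=I P1=M  mem[L2]=10
2. P0: store L0 := 65  bus=[BusRdX]  L0: P0=M P1=I  mem[L0]=80
3. P1: store L3 := 84  bus=[BusRdX]  L3: P0=I P1=M  mem[L3]=10
4. P0: store L3 := 19  bus=[BusRdX,Flush]  L3: P0=M P1=I  mem[L3]=84
5. P0: store L3 := 6  bus=[-]  L3: P0=M P1=I  mem[L3]=84
6. P1: load  L2  bus=[-]  L2: P0=I P1=M  mem[L2]=10
7. P1: load  L1  bus=[BusRd]  L1: P0=I P1=E  mem[L1]=30
8. P0: store L3 := 15  bus=[-]  L3: P0=M P1=I  mem[L3]=84
9. P1: store L2 := 2  bus=[-]  L2: P0=I P1=M  mem[L2]=10
10. P1: store L2 := 12  bus=[-]  L2: P0=I P1=M  mem[L2]=10
11. P1: store L2 := 26  bus=[-]  L2: P0=I P1=M  mem[L2]=10
12. P0: load  L1  bus=[BusRd]  L1: P0=S P1=S  mem[L1]=30
13. P1: load  L3  bus=[BusRd]  L3: P0=O P1=S  mem[L3]=84
14. P0: store L0 := 25  bus=[-]  L0: P0=M P1=I  mem[L0]=80
15. P1: store L3 := 91  bus=[BusUpgr,Flush]  L3: P0=I P1=M  mem[L3]=15
16. P0: store L0 := 7  bus=[-]  L0: P0=M P1=I  mem[L0]=80
17. P0: load  L3  bus=[BusRd]  L3: P0=S P1=O  mem[L3]=15
18. P1: load  L3  bus=[-]  L3: P0=S P1=O  mem[L3]=15
19. P0: store L0 := 68  bus=[-]  L0: P0=M P1=I  mem[L0]=80
20. P1: store L1 := 99  bus=[BusUpgr]  L1: P0=I P1=M  mem[L1]=30
21. P0: store L1 := 84  bus=[BusRdX,Flush]  L1: P0=M P1=I  mem[L1]=99
22. P0: store L2 := 1  bus=[BusRdX,Flush]  L2: P0=M P1=I  mem[L2]=26
23. P1: load  L3  bus=[-]  L3: P0=S P1=O  mem[L3]=15
24. P1: load  L3  bus=[-]  L3: P0=S P1=O  mem[L3]=15
25. P0: store L3 := 82  bus=[BusUpgr,Flush]  L3: P0=M P1=I  mem[L3]=91
26. P1: load  L0  bus=[BusRd]  L0: P0=O P1=S  mem[L0]=80

memory[L3] = 91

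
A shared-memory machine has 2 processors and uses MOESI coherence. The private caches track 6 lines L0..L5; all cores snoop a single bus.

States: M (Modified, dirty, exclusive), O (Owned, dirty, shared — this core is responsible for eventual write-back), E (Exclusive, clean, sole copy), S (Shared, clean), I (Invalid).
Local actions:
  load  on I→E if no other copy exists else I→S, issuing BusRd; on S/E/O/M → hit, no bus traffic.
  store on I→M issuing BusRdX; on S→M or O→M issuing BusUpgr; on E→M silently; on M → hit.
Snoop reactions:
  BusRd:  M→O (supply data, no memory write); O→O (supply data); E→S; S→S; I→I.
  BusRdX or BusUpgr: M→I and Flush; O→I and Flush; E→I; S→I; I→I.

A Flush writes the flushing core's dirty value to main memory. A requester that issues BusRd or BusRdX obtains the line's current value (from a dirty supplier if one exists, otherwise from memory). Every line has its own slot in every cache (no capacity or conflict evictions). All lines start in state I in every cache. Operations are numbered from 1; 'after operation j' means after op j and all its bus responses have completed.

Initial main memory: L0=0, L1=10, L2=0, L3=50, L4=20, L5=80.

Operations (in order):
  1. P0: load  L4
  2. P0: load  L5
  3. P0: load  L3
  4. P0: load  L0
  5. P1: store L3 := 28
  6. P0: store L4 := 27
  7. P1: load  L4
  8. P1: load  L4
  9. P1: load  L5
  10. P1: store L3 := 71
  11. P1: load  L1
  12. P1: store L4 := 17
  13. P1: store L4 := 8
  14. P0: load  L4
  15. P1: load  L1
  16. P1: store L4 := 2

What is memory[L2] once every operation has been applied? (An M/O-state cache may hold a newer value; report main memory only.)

[1] P0: load  L4 | P0:E(20), P1:I | bus: BusRd
[2] P0: load  L5 | P0:E(80), P1:I | bus: BusRd
[3] P0: load  L3 | P0:E(50), P1:I | bus: BusRd
[4] P0: load  L0 | P0:E(0), P1:I | bus: BusRd
[5] P1: store L3 := 28 | P0:I, P1:M(28) | bus: BusRdX
[6] P0: store L4 := 27 | P0:M(27), P1:I | bus: none
[7] P1: load  L4 | P0:O(27), P1:S(27) | bus: BusRd
[8] P1: load  L4 | P0:O(27), P1:S(27) | bus: none
[9] P1: load  L5 | P0:S(80), P1:S(80) | bus: BusRd
[10] P1: store L3 := 71 | P0:I, P1:M(71) | bus: none
[11] P1: load  L1 | P0:I, P1:E(10) | bus: BusRd
[12] P1: store L4 := 17 | P0:I, P1:M(17) | bus: BusUpgr,Flush
[13] P1: store L4 := 8 | P0:I, P1:M(8) | bus: none
[14] P0: load  L4 | P0:S(8), P1:O(8) | bus: BusRd
[15] P1: load  L1 | P0:I, P1:E(10) | bus: none
[16] P1: store L4 := 2 | P0:I, P1:M(2) | bus: BusUpgr

memory[L2] = 0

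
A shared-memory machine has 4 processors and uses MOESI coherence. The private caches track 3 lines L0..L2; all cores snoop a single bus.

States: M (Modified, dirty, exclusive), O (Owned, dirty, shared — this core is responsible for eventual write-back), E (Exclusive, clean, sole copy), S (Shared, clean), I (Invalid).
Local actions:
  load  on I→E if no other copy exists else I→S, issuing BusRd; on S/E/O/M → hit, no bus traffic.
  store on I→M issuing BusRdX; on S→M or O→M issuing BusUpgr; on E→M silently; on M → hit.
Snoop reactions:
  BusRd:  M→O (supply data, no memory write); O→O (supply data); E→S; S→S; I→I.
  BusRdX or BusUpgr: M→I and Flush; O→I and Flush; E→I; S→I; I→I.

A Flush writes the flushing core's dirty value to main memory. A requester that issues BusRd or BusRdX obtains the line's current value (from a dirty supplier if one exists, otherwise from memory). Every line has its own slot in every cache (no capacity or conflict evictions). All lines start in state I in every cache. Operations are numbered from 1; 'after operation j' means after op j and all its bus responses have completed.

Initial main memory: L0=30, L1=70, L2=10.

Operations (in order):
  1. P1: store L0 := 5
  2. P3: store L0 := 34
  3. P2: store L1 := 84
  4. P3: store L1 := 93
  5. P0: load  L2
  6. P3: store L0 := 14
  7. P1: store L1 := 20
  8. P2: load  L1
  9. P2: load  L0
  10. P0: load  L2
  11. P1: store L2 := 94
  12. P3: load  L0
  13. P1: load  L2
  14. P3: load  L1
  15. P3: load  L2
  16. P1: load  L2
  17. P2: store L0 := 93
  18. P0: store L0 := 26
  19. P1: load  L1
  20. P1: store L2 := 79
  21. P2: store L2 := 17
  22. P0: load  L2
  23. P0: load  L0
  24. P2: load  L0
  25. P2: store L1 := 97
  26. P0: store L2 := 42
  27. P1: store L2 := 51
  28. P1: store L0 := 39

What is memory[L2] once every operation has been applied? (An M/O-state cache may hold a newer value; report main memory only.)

step 1: P1: store L0 := 5  ⟶  IMII  (L0)  txn=BusRdX  M[L0]=30
step 2: P3: store L0 := 34  ⟶  IIIM  (L0)  txn=BusRdX+Flush  M[L0]=5
step 3: P2: store L1 := 84  ⟶  IIMI  (L1)  txn=BusRdX  M[L1]=70
step 4: P3: store L1 := 93  ⟶  IIIM  (L1)  txn=BusRdX+Flush  M[L1]=84
step 5: P0: load  L2  ⟶  EIII  (L2)  txn=BusRd  M[L2]=10
step 6: P3: store L0 := 14  ⟶  IIIM  (L0)  txn=∅  M[L0]=5
step 7: P1: store L1 := 20  ⟶  IMII  (L1)  txn=BusRdX+Flush  M[L1]=93
step 8: P2: load  L1  ⟶  IOSI  (L1)  txn=BusRd  M[L1]=93
step 9: P2: load  L0  ⟶  IISO  (L0)  txn=BusRd  M[L0]=5
step 10: P0: load  L2  ⟶  EIII  (L2)  txn=∅  M[L2]=10
step 11: P1: store L2 := 94  ⟶  IMII  (L2)  txn=BusRdX  M[L2]=10
step 12: P3: load  L0  ⟶  IISO  (L0)  txn=∅  M[L0]=5
step 13: P1: load  L2  ⟶  IMII  (L2)  txn=∅  M[L2]=10
step 14: P3: load  L1  ⟶  IOSS  (L1)  txn=BusRd  M[L1]=93
step 15: P3: load  L2  ⟶  IOIS  (L2)  txn=BusRd  M[L2]=10
step 16: P1: load  L2  ⟶  IOIS  (L2)  txn=∅  M[L2]=10
step 17: P2: store L0 := 93  ⟶  IIMI  (L0)  txn=BusUpgr+Flush  M[L0]=14
step 18: P0: store L0 := 26  ⟶  MIII  (L0)  txn=BusRdX+Flush  M[L0]=93
step 19: P1: load  L1  ⟶  IOSS  (L1)  txn=∅  M[L1]=93
step 20: P1: store L2 := 79  ⟶  IMII  (L2)  txn=BusUpgr  M[L2]=10
step 21: P2: store L2 := 17  ⟶  IIMI  (L2)  txn=BusRdX+Flush  M[L2]=79
step 22: P0: load  L2  ⟶  SIOI  (L2)  txn=BusRd  M[L2]=79
step 23: P0: load  L0  ⟶  MIII  (L0)  txn=∅  M[L0]=93
step 24: P2: load  L0  ⟶  OISI  (L0)  txn=BusRd  M[L0]=93
step 25: P2: store L1 := 97  ⟶  IIMI  (L1)  txn=BusUpgr+Flush  M[L1]=20
step 26: P0: store L2 := 42  ⟶  MIII  (L2)  txn=BusUpgr+Flush  M[L2]=17
step 27: P1: store L2 := 51  ⟶  IMII  (L2)  txn=BusRdX+Flush  M[L2]=42
step 28: P1: store L0 := 39  ⟶  IMII  (L0)  txn=BusRdX+Flush  M[L0]=26

memory[L2] = 42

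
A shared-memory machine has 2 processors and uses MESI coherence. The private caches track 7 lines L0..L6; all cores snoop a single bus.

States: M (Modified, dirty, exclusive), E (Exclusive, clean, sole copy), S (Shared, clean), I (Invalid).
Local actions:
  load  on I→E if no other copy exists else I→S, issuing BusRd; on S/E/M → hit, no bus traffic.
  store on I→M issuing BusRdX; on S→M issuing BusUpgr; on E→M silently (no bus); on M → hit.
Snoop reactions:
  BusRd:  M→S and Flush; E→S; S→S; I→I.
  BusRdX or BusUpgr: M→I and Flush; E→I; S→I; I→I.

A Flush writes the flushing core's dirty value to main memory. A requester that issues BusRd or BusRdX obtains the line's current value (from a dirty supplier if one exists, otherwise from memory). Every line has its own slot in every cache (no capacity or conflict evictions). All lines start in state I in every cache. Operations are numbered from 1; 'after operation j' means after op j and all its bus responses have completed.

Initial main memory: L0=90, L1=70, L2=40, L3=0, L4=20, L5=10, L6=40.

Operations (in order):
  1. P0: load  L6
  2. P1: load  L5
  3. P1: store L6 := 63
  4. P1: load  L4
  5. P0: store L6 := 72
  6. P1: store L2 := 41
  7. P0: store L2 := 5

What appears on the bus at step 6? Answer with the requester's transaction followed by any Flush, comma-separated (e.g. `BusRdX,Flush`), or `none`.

bus = BusRdX

step 1: P0: load  L6  ⟶  EI  (L6)  txn=BusRd  M[L6]=40
step 2: P1: load  L5  ⟶  IE  (L5)  txn=BusRd  M[L5]=10
step 3: P1: store L6 := 63  ⟶  IM  (L6)  txn=BusRdX  M[L6]=40
step 4: P1: load  L4  ⟶  IE  (L4)  txn=BusRd  M[L4]=20
step 5: P0: store L6 := 72  ⟶  MI  (L6)  txn=BusRdX+Flush  M[L6]=63
step 6: P1: store L2 := 41  ⟶  IM  (L2)  txn=BusRdX  M[L2]=40
step 7: P0: store L2 := 5  ⟶  MI  (L2)  txn=BusRdX+Flush  M[L2]=41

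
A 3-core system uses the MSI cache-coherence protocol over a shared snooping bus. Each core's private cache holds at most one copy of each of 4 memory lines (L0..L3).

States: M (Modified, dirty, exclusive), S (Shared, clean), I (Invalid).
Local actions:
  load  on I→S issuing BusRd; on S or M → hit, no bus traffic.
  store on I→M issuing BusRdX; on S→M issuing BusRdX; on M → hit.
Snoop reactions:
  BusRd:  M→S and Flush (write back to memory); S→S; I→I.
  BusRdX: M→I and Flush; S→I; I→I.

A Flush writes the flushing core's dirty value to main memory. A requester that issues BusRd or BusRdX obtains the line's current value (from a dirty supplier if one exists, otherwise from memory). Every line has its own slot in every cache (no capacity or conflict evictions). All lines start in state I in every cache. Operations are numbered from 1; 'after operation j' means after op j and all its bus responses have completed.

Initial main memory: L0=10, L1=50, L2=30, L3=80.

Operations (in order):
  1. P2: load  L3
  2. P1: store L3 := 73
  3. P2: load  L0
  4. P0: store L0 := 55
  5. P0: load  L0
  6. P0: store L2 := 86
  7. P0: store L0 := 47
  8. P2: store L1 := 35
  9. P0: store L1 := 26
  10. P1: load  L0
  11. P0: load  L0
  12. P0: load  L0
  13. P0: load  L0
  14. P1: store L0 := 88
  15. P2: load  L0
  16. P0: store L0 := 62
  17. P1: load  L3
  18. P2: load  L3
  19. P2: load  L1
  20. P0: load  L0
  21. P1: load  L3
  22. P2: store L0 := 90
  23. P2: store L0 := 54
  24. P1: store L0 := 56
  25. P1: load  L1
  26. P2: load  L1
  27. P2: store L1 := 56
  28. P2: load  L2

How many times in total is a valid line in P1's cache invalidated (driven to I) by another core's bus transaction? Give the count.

invalidations = 2

[1] P2: load  L3 | P0:I, P1:I, P2:S(80) | bus: BusRd
[2] P1: store L3 := 73 | P0:I, P1:M(73), P2:I | bus: BusRdX
[3] P2: load  L0 | P0:I, P1:I, P2:S(10) | bus: BusRd
[4] P0: store L0 := 55 | P0:M(55), P1:I, P2:I | bus: BusRdX
[5] P0: load  L0 | P0:M(55), P1:I, P2:I | bus: none
[6] P0: store L2 := 86 | P0:M(86), P1:I, P2:I | bus: BusRdX
[7] P0: store L0 := 47 | P0:M(47), P1:I, P2:I | bus: none
[8] P2: store L1 := 35 | P0:I, P1:I, P2:M(35) | bus: BusRdX
[9] P0: store L1 := 26 | P0:M(26), P1:I, P2:I | bus: BusRdX,Flush
[10] P1: load  L0 | P0:S(47), P1:S(47), P2:I | bus: BusRd,Flush
[11] P0: load  L0 | P0:S(47), P1:S(47), P2:I | bus: none
[12] P0: load  L0 | P0:S(47), P1:S(47), P2:I | bus: none
[13] P0: load  L0 | P0:S(47), P1:S(47), P2:I | bus: none
[14] P1: store L0 := 88 | P0:I, P1:M(88), P2:I | bus: BusRdX
[15] P2: load  L0 | P0:I, P1:S(88), P2:S(88) | bus: BusRd,Flush
[16] P0: store L0 := 62 | P0:M(62), P1:I, P2:I | bus: BusRdX
[17] P1: load  L3 | P0:I, P1:M(73), P2:I | bus: none
[18] P2: load  L3 | P0:I, P1:S(73), P2:S(73) | bus: BusRd,Flush
[19] P2: load  L1 | P0:S(26), P1:I, P2:S(26) | bus: BusRd,Flush
[20] P0: load  L0 | P0:M(62), P1:I, P2:I | bus: none
[21] P1: load  L3 | P0:I, P1:S(73), P2:S(73) | bus: none
[22] P2: store L0 := 90 | P0:I, P1:I, P2:M(90) | bus: BusRdX,Flush
[23] P2: store L0 := 54 | P0:I, P1:I, P2:M(54) | bus: none
[24] P1: store L0 := 56 | P0:I, P1:M(56), P2:I | bus: BusRdX,Flush
[25] P1: load  L1 | P0:S(26), P1:S(26), P2:S(26) | bus: BusRd
[26] P2: load  L1 | P0:S(26), P1:S(26), P2:S(26) | bus: none
[27] P2: store L1 := 56 | P0:I, P1:I, P2:M(56) | bus: BusRdX
[28] P2: load  L2 | P0:S(86), P1:I, P2:S(86) | bus: BusRd,Flush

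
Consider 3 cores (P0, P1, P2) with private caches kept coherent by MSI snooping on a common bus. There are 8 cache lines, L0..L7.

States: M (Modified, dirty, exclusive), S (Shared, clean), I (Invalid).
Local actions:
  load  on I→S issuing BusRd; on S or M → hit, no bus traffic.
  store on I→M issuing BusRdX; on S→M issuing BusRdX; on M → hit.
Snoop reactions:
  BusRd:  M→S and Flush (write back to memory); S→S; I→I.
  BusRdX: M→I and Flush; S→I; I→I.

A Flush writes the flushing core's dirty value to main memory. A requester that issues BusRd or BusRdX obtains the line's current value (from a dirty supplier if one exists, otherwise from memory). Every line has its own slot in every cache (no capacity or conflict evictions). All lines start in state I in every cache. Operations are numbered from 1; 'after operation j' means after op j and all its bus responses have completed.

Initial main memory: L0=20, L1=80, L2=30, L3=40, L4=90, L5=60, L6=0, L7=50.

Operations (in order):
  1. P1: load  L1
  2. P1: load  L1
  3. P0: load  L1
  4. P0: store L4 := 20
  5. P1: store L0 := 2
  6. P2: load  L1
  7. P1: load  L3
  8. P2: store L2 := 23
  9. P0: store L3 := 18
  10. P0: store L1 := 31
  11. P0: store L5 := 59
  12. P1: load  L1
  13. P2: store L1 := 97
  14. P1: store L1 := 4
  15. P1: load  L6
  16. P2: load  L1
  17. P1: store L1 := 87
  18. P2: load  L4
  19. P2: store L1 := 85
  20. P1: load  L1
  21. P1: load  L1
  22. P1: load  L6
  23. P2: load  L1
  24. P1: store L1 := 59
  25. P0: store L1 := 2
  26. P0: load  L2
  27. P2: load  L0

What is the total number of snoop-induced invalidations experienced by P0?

invalidations = 1

step 1: P1: load  L1  ⟶  ISI  (L1)  txn=BusRd  M[L1]=80
step 2: P1: load  L1  ⟶  ISI  (L1)  txn=∅  M[L1]=80
step 3: P0: load  L1  ⟶  SSI  (L1)  txn=BusRd  M[L1]=80
step 4: P0: store L4 := 20  ⟶  MII  (L4)  txn=BusRdX  M[L4]=90
step 5: P1: store L0 := 2  ⟶  IMI  (L0)  txn=BusRdX  M[L0]=20
step 6: P2: load  L1  ⟶  SSS  (L1)  txn=BusRd  M[L1]=80
step 7: P1: load  L3  ⟶  ISI  (L3)  txn=BusRd  M[L3]=40
step 8: P2: store L2 := 23  ⟶  IIM  (L2)  txn=BusRdX  M[L2]=30
step 9: P0: store L3 := 18  ⟶  MII  (L3)  txn=BusRdX  M[L3]=40
step 10: P0: store L1 := 31  ⟶  MII  (L1)  txn=BusRdX  M[L1]=80
step 11: P0: store L5 := 59  ⟶  MII  (L5)  txn=BusRdX  M[L5]=60
step 12: P1: load  L1  ⟶  SSI  (L1)  txn=BusRd+Flush  M[L1]=31
step 13: P2: store L1 := 97  ⟶  IIM  (L1)  txn=BusRdX  M[L1]=31
step 14: P1: store L1 := 4  ⟶  IMI  (L1)  txn=BusRdX+Flush  M[L1]=97
step 15: P1: load  L6  ⟶  ISI  (L6)  txn=BusRd  M[L6]=0
step 16: P2: load  L1  ⟶  ISS  (L1)  txn=BusRd+Flush  M[L1]=4
step 17: P1: store L1 := 87  ⟶  IMI  (L1)  txn=BusRdX  M[L1]=4
step 18: P2: load  L4  ⟶  SIS  (L4)  txn=BusRd+Flush  M[L4]=20
step 19: P2: store L1 := 85  ⟶  IIM  (L1)  txn=BusRdX+Flush  M[L1]=87
step 20: P1: load  L1  ⟶  ISS  (L1)  txn=BusRd+Flush  M[L1]=85
step 21: P1: load  L1  ⟶  ISS  (L1)  txn=∅  M[L1]=85
step 22: P1: load  L6  ⟶  ISI  (L6)  txn=∅  M[L6]=0
step 23: P2: load  L1  ⟶  ISS  (L1)  txn=∅  M[L1]=85
step 24: P1: store L1 := 59  ⟶  IMI  (L1)  txn=BusRdX  M[L1]=85
step 25: P0: store L1 := 2  ⟶  MII  (L1)  txn=BusRdX+Flush  M[L1]=59
step 26: P0: load  L2  ⟶  SIS  (L2)  txn=BusRd+Flush  M[L2]=23
step 27: P2: load  L0  ⟶  ISS  (L0)  txn=BusRd+Flush  M[L0]=2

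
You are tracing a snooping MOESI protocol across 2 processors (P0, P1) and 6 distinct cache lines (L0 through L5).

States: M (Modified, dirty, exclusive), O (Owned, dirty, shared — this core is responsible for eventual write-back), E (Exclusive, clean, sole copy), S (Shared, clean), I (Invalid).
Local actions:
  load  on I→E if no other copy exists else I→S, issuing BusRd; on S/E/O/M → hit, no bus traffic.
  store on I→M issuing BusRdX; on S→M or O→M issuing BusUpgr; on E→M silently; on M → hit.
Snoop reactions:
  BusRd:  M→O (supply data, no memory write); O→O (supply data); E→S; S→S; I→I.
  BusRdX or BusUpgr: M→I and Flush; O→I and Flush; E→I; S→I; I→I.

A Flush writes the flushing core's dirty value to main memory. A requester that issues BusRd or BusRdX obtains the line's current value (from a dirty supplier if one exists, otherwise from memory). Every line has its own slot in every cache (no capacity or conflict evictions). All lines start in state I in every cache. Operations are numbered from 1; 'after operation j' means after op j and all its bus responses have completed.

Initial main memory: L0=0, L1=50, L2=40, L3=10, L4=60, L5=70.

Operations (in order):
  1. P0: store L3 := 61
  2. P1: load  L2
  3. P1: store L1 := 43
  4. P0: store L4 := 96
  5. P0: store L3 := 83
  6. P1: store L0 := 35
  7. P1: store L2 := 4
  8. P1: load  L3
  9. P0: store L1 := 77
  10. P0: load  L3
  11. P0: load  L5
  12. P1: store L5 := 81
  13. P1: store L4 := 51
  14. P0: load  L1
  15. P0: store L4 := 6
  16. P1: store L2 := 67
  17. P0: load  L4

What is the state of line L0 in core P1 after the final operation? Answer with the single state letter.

[1] P0: store L3 := 61 | P0:M(61), P1:I | bus: BusRdX
[2] P1: load  L2 | P0:I, P1:E(40) | bus: BusRd
[3] P1: store L1 := 43 | P0:I, P1:M(43) | bus: BusRdX
[4] P0: store L4 := 96 | P0:M(96), P1:I | bus: BusRdX
[5] P0: store L3 := 83 | P0:M(83), P1:I | bus: none
[6] P1: store L0 := 35 | P0:I, P1:M(35) | bus: BusRdX
[7] P1: store L2 := 4 | P0:I, P1:M(4) | bus: none
[8] P1: load  L3 | P0:O(83), P1:S(83) | bus: BusRd
[9] P0: store L1 := 77 | P0:M(77), P1:I | bus: BusRdX,Flush
[10] P0: load  L3 | P0:O(83), P1:S(83) | bus: none
[11] P0: load  L5 | P0:E(70), P1:I | bus: BusRd
[12] P1: store L5 := 81 | P0:I, P1:M(81) | bus: BusRdX
[13] P1: store L4 := 51 | P0:I, P1:M(51) | bus: BusRdX,Flush
[14] P0: load  L1 | P0:M(77), P1:I | bus: none
[15] P0: store L4 := 6 | P0:M(6), P1:I | bus: BusRdX,Flush
[16] P1: store L2 := 67 | P0:I, P1:M(67) | bus: none
[17] P0: load  L4 | P0:M(6), P1:I | bus: none

state = M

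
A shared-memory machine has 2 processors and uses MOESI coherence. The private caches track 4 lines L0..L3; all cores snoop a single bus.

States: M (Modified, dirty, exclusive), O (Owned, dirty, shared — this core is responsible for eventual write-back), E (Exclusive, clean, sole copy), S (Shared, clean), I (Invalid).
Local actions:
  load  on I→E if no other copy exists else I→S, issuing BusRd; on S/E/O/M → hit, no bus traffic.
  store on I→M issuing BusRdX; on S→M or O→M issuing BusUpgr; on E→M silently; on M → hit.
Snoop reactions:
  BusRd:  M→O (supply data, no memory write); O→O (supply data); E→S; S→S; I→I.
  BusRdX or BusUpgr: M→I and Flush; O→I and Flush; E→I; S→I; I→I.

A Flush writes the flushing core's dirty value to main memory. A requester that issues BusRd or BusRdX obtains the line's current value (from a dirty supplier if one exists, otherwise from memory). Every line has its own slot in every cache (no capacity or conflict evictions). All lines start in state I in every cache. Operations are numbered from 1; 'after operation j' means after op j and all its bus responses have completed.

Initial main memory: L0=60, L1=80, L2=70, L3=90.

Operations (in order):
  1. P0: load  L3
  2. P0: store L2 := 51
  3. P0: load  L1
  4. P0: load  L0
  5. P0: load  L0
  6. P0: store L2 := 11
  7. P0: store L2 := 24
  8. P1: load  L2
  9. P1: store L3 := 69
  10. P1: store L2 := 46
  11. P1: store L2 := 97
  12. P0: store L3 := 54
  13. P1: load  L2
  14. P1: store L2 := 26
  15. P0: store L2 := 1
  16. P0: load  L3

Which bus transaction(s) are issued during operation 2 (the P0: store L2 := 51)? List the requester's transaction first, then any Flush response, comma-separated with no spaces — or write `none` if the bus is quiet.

bus = BusRdX

  op1 P0: load  L3 → E/I on L3; bus BusRd; mem=90
  op2 P0: store L2 := 51 → M/I on L2; bus BusRdX; mem=70
  op3 P0: load  L1 → E/I on L1; bus BusRd; mem=80
  op4 P0: load  L0 → E/I on L0; bus BusRd; mem=60
  op5 P0: load  L0 → E/I on L0; bus (none); mem=60
  op6 P0: store L2 := 11 → M/I on L2; bus (none); mem=70
  op7 P0: store L2 := 24 → M/I on L2; bus (none); mem=70
  op8 P1: load  L2 → O/S on L2; bus BusRd; mem=70
  op9 P1: store L3 := 69 → I/M on L3; bus BusRdX; mem=90
  op10 P1: store L2 := 46 → I/M on L2; bus BusUpgr Flush; mem=24
  op11 P1: store L2 := 97 → I/M on L2; bus (none); mem=24
  op12 P0: store L3 := 54 → M/I on L3; bus BusRdX Flush; mem=69
  op13 P1: load  L2 → I/M on L2; bus (none); mem=24
  op14 P1: store L2 := 26 → I/M on L2; bus (none); mem=24
  op15 P0: store L2 := 1 → M/I on L2; bus BusRdX Flush; mem=26
  op16 P0: load  L3 → M/I on L3; bus (none); mem=69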